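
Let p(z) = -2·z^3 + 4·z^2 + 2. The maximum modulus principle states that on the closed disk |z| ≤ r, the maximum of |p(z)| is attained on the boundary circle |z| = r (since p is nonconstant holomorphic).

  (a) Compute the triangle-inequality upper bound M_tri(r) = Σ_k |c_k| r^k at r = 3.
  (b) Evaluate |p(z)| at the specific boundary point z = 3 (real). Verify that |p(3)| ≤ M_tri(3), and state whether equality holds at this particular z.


Coefficients: c_0 = 2, c_1 = 0, c_2 = 4, c_3 = -2. Radius r = 3.
Part (a). Triangle bound: M_tri(r) = Σ_k |c_k| r^k
  = |2|·3^0 + |0|·3^1 + |4|·3^2 + |-2|·3^3
  = 2 + 0 + 36 + 54 = 92.
This bounds M(r) := max_{|z|=r} |p(z)| from above; equality holds iff all terms c_k z^k can be made to align in phase at a single z on |z|=r.
Part (b). At z = 3 (real, on the circle |z| = r):
  p(3) = (2)·3^0 + (0)·3^1 + (4)·3^2 + (-2)·3^3 = -16.
  |p(3)| = 16.
Check: |p(3)| = 16 ≤ 92 = M_tri(3). ✓ Equality does not hold at z = 3 (the coefficients have mixed signs, so the terms do not all align in phase there).

M_tri(3) = 92; |p(3)| = 16; equality at z=3: no.


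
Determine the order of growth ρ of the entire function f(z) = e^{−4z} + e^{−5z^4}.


Each summand is entire of order 1 and 4 respectively (as in the single-exponential case). The order of a sum is at most the max of the orders, so ρ ≤ 4. For the lower bound: on |z|=r choose arg z so that -5z^4 is real positive; then |e^{-5z^4}| = e^{5r^4} while |e^{-4z}| ≤ e^{4r^1} = o(e^{5r^4}). So |f| ≥ e^{5r^4}(1 − o(1)) and ρ ≥ 4. Hence ρ = max(1, 4) = 4.
Therefore ρ = 4.

Order ρ = 4.


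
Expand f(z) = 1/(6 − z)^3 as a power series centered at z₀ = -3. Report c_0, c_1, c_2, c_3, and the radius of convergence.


Let w = z − z₀, so z = z₀ + w.
Then 6 − z = 6 − (z₀ + w) = (6 − z₀) − w = 9 − w.
f(z) = 1/(9 − w)^3 = (1/(9)^3) · (1 − w/(9))^{−3}.
By the binomial series (1−u)^{−3} = Σ_{n≥0} C(n+2, 2) u^n for |u|<1, with u = w/(9):
  c_n = C(n+2, 2) / (9)^(n+3).
  c_0 = 1/(9)^3 = 1/729.
  c_1 = 3/(9)^4 = 1/2187.
  c_2 = 6/(9)^5 = 2/19683.
  c_3 = 10/(9)^6 = 10/531441.
The series is valid for |w/d| < 1, i.e. |z − z₀| < |d|.
Radius of convergence: R = |6 − z₀| = |9| = 9 (distance from z₀ to the singularity z = 6).

c_0 = 1/729, c_1 = 1/2187, c_2 = 2/19683, c_3 = 10/531441; R = 9.


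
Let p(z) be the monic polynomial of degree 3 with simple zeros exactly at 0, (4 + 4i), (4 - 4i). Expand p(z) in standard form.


The polynomial is p(z) = ∏_{α ∈ S} (z − α), where S = {0, (4 + 4i), (4 - 4i)}.
Expanding the product yields: p(z) = z^3 -8·z^2 + 32·z.
Note conjugate pairs combine to real quadratics: (z − (4+4i))(z − (4−4i)) = z² − 8z + 32.
The resulting polynomial has degree 3 and real coefficients as required.

p(z) = z^3 -8·z^2 + 32·z.


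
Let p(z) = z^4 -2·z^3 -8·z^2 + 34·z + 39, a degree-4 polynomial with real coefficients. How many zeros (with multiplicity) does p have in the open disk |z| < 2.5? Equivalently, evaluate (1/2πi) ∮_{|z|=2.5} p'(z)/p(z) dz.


The zeros of p are: -1, -3, (3 + 2i), (3 - 2i).
Their magnitudes are: 1, 3, 3.606, 3.606.
Zeros with |z| < R = 2.5: -1.
Count = 1.
By the argument principle, (1/2πi) ∮_{|z|=R} p'(z)/p(z) dz equals exactly this count.

Number of zeros inside |z| < 2.5: 1.


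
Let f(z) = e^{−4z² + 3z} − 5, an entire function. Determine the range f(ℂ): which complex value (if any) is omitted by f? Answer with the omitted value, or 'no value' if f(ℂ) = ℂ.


Little Picard bounds the complement of f(ℂ) to at most one point.
The exponent g(z) = −4z² + 3z is a nonconstant polynomial, hence surjective onto ℂ. So e^{g(z)} takes every value in {e^w : w ∈ ℂ} = ℂ ∖ {0}. Adding -5 shifts the range to ℂ ∖ {-5}. f omits exactly -5.

Omitted value: -5.


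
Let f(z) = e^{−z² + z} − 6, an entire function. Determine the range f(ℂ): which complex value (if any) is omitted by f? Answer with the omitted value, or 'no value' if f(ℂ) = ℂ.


Little Picard bounds the complement of f(ℂ) to at most one point.
The exponent g(z) = −z² + z is a nonconstant polynomial, hence surjective onto ℂ. So e^{g(z)} takes every value in {e^w : w ∈ ℂ} = ℂ ∖ {0}. Adding -6 shifts the range to ℂ ∖ {-6}. f omits exactly -6.

Omitted value: -6.


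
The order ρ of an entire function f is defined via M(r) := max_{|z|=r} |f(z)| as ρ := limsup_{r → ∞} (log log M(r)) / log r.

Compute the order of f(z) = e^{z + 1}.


|e^{z + 1}| = e^{Re(1·z) + 1} ≤ e^{1|z|^1 + 1} = e^{1r^1 + 1} on |z| = r, so ρ ≤ 1. Choosing z on |z|=r so that 1·z is real positive (always possible by picking arg z appropriately) gives |f(z)| = e^{1r^1 + 1}, matching the bound. The additive constant 1 does not affect log log M(r) ~ 1·log r. Hence ρ = 1.
Therefore ρ = 1.

Order ρ = 1.


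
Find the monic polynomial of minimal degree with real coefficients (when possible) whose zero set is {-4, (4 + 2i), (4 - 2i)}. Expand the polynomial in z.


The polynomial is p(z) = ∏_{α ∈ S} (z − α), where S = {-4, (4 + 2i), (4 - 2i)}.
Expanding the product yields: p(z) = z^3 -4·z^2 -12·z + 80.
Note conjugate pairs combine to real quadratics: (z − (4+2i))(z − (4−2i)) = z² − 8z + 20.
The resulting polynomial has degree 3 and real coefficients as required.

p(z) = z^3 -4·z^2 -12·z + 80.


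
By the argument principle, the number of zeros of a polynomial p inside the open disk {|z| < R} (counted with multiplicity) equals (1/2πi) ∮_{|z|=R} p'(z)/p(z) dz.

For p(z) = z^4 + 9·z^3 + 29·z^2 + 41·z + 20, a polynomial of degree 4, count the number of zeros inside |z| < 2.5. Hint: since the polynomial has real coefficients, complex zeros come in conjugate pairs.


The zeros of p are: -1, -4, (-2 + 1i), (-2 - 1i).
Their magnitudes are: 1, 4, 2.236, 2.236.
Zeros with |z| < R = 2.5: -1, (-2 + 1i), (-2 - 1i).
Count = 3.
By the argument principle, (1/2πi) ∮_{|z|=R} p'(z)/p(z) dz equals exactly this count.

Number of zeros inside |z| < 2.5: 3.


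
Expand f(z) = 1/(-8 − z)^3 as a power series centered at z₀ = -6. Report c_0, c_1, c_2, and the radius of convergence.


Let w = z − z₀, so z = z₀ + w.
Then -8 − z = -8 − (z₀ + w) = (-8 − z₀) − w = -2 − w.
f(z) = 1/(-2 − w)^3 = (1/(-2)^3) · (1 − w/(-2))^{−3}.
By the binomial series (1−u)^{−3} = Σ_{n≥0} C(n+2, 2) u^n for |u|<1, with u = w/(-2):
  c_n = C(n+2, 2) / (-2)^(n+3).
  c_0 = 1/(-2)^3 = -1/8.
  c_1 = 3/(-2)^4 = 3/16.
  c_2 = 6/(-2)^5 = -3/16.
The series is valid for |w/d| < 1, i.e. |z − z₀| < |d|.
Radius of convergence: R = |-8 − z₀| = |-2| = 2 (distance from z₀ to the singularity z = -8).

c_0 = -1/8, c_1 = 3/16, c_2 = -3/16; R = 2.


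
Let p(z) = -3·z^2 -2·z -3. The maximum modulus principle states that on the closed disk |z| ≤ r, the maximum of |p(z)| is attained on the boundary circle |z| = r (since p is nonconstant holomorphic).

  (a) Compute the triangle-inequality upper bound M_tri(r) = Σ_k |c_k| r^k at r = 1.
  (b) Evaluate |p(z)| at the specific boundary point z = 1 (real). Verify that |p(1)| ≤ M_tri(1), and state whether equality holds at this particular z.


Coefficients: c_0 = -3, c_1 = -2, c_2 = -3. Radius r = 1.
Part (a). Triangle bound: M_tri(r) = Σ_k |c_k| r^k
  = |-3|·1^0 + |-2|·1^1 + |-3|·1^2
  = 3 + 2 + 3 = 8.
This bounds M(r) := max_{|z|=r} |p(z)| from above; equality holds iff all terms c_k z^k can be made to align in phase at a single z on |z|=r.
Part (b). At z = 1 (real, on the circle |z| = r):
  p(1) = (-3)·1^0 + (-2)·1^1 + (-3)·1^2 = -8.
  |p(1)| = 8.
Since all nonzero coefficients share the same sign, |p(1)| = 8 = M_tri(1); the triangle bound is attained at z = 1, so in fact M(r) = 8.

M_tri(1) = 8; |p(1)| = 8; equality at z=1: yes.


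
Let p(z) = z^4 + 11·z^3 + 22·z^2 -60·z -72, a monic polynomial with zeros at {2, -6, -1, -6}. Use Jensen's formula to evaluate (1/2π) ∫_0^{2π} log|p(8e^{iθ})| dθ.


Zeros: -6, -6, -1, 2; r = 8.
Inside |z| < r: -6, -6, -1, 2. Outside (|z| ≥ r): ∅.
p(0) = -72, so log|p(0)| = log(72) = 4.2767.
Apply Jensen: I(r) = log|p(0)| + Σ_k log(r/|z_k|), summed over zeros inside |z| < r.
  log(r/|z_k|) for z_k = 2: log(8/2) = 1.3863
  log(r/|z_k|) for z_k = -6: log(8/6) = 0.2877
  log(r/|z_k|) for z_k = -1: log(8/1) = 2.0794
  log(r/|z_k|) for z_k = -6: log(8/6) = 0.2877
Sum over inside zeros: 4.0411.
I(r) = log|p(0)| + (inside sum) = 4.2767 + 4.0411 = 8.3178.
Closed form (all zeros inside, monic): I(r) = n·log(r) = 4·log(8) = 8.3178. ✓

I(r) ≈ 8.3178.


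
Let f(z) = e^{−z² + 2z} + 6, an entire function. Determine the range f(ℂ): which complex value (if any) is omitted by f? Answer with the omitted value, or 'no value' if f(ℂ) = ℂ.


Little Picard bounds the complement of f(ℂ) to at most one point.
The exponent g(z) = −z² + 2z is a nonconstant polynomial, hence surjective onto ℂ. So e^{g(z)} takes every value in {e^w : w ∈ ℂ} = ℂ ∖ {0}. Adding 6 shifts the range to ℂ ∖ {6}. f omits exactly 6.

Omitted value: 6.


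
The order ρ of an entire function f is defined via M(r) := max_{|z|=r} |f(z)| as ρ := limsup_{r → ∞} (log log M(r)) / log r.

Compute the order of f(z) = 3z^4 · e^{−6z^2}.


M(r) = max_{|z|=r} |3|·|z|^4·|e^{−6z^2}| = 3·r^4 · e^{6r^2} (the factors attain their maxima compatibly on |z|=r). Then log M(r) = log 3 + 4·log r + 6r^2, dominated by the last term, so log log M(r) ~ 2·log r. The polynomial factor 3z^4 contributes only a log r term and does not affect the order. ρ = 2.
Therefore ρ = 2.

Order ρ = 2.


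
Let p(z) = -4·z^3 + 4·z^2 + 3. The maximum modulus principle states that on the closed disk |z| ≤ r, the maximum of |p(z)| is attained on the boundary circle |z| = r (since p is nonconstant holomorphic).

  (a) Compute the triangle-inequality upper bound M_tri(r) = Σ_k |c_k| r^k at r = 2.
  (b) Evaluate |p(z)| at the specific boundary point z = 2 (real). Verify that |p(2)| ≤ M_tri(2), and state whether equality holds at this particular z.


Coefficients: c_0 = 3, c_1 = 0, c_2 = 4, c_3 = -4. Radius r = 2.
Part (a). Triangle bound: M_tri(r) = Σ_k |c_k| r^k
  = |3|·2^0 + |0|·2^1 + |4|·2^2 + |-4|·2^3
  = 3 + 0 + 16 + 32 = 51.
This bounds M(r) := max_{|z|=r} |p(z)| from above; equality holds iff all terms c_k z^k can be made to align in phase at a single z on |z|=r.
Part (b). At z = 2 (real, on the circle |z| = r):
  p(2) = (3)·2^0 + (0)·2^1 + (4)·2^2 + (-4)·2^3 = -13.
  |p(2)| = 13.
Check: |p(2)| = 13 ≤ 51 = M_tri(2). ✓ Equality does not hold at z = 2 (the coefficients have mixed signs, so the terms do not all align in phase there).

M_tri(2) = 51; |p(2)| = 13; equality at z=2: no.


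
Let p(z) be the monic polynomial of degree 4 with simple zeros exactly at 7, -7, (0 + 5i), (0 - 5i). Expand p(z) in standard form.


The polynomial is p(z) = ∏_{α ∈ S} (z − α), where S = {7, -7, (0 + 5i), (0 - 5i)}.
Expanding the product yields: p(z) = z^4 -24·z^2 -1225.
Note conjugate pairs combine to real quadratics: (z − (0+5i))(z − (0−5i)) = z² + 25.
The resulting polynomial has degree 4 and real coefficients as required.

p(z) = z^4 -24·z^2 -1225.


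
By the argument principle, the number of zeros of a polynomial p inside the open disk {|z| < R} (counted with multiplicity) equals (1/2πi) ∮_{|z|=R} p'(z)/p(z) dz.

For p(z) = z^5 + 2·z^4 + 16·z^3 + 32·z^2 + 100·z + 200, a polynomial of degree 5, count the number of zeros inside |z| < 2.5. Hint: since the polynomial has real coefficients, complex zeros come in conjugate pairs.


The zeros of p are: (1 + 3i), (1 - 3i), -2, (-1 + 3i), (-1 - 3i).
Their magnitudes are: 3.162, 3.162, 2, 3.162, 3.162.
Zeros with |z| < R = 2.5: -2.
Count = 1.
By the argument principle, (1/2πi) ∮_{|z|=R} p'(z)/p(z) dz equals exactly this count.

Number of zeros inside |z| < 2.5: 1.


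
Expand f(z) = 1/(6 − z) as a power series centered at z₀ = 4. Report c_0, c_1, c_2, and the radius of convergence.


Let w = z − z₀, so z = z₀ + w.
Then 6 − z = 6 − (z₀ + w) = (6 − z₀) − w = 2 − w.
f(z) = 1/(2 − w) = (1/(2)) · 1/(1 − w/(2)) = Σ_{n≥0} w^n / (2)^(n+1).
So c_n = 1/(2)^(n+1):
  c_0 = 1/(2)^1 = 1/2.
  c_1 = 1/(2)^2 = 1/4.
  c_2 = 1/(2)^3 = 1/8.
The series is valid for |w/d| < 1, i.e. |z − z₀| < |d|.
Radius of convergence: R = |6 − z₀| = |2| = 2 (distance from z₀ to the singularity z = 6).

c_0 = 1/2, c_1 = 1/4, c_2 = 1/8; R = 2.


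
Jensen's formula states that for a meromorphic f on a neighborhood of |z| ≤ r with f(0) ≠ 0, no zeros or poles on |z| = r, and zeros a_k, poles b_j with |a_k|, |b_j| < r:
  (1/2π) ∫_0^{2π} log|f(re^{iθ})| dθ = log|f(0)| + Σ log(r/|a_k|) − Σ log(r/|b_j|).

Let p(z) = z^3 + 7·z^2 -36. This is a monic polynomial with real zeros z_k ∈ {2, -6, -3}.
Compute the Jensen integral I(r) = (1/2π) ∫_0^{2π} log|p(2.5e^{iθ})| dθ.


Zeros: -6, -3, 2; r = 2.5.
Inside |z| < r: 2. Outside (|z| ≥ r): -6, -3.
p(0) = -36, so log|p(0)| = log(36) = 3.5835.
Apply Jensen: I(r) = log|p(0)| + Σ_k log(r/|z_k|), summed over zeros inside |z| < r.
  log(r/|z_k|) for z_k = 2: log(2.5/2) = 0.2231
  Outside zeros (-6, -3) contribute nothing to the Jensen sum.
Sum over inside zeros: 0.2231.
I(r) = log|p(0)| + (inside sum) = 3.5835 + 0.2231 = 3.8067.
Note: since some zeros are outside |z| ≤ r, the simplified n·log(r) form does NOT apply — only the inside zeros contribute.

I(r) ≈ 3.8067.


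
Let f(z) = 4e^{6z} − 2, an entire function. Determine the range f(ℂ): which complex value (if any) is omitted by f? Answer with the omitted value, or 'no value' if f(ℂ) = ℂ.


Little Picard bounds the complement of f(ℂ) to at most one point.
e^{6z} is never zero on ℂ, so 4·e^{6z} takes every value in ℂ ∖ {0}. Adding -2 shifts the range to ℂ ∖ {-2}. Thus f omits exactly the value -2.

Omitted value: -2.


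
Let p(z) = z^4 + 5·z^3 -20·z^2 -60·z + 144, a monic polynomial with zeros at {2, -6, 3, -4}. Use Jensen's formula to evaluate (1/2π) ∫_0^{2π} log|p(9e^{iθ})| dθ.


Zeros: -6, -4, 2, 3; r = 9.
Inside |z| < r: -6, -4, 2, 3. Outside (|z| ≥ r): ∅.
p(0) = 144, so log|p(0)| = log(144) = 4.9698.
Apply Jensen: I(r) = log|p(0)| + Σ_k log(r/|z_k|), summed over zeros inside |z| < r.
  log(r/|z_k|) for z_k = 2: log(9/2) = 1.5041
  log(r/|z_k|) for z_k = -6: log(9/6) = 0.4055
  log(r/|z_k|) for z_k = 3: log(9/3) = 1.0986
  log(r/|z_k|) for z_k = -4: log(9/4) = 0.8109
Sum over inside zeros: 3.8191.
I(r) = log|p(0)| + (inside sum) = 4.9698 + 3.8191 = 8.7889.
Closed form (all zeros inside, monic): I(r) = n·log(r) = 4·log(9) = 8.7889. ✓

I(r) ≈ 8.7889.


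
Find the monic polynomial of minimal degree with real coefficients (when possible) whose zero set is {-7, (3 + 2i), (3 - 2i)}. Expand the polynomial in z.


The polynomial is p(z) = ∏_{α ∈ S} (z − α), where S = {-7, (3 + 2i), (3 - 2i)}.
Expanding the product yields: p(z) = z^3 + z^2 -29·z + 91.
Note conjugate pairs combine to real quadratics: (z − (3+2i))(z − (3−2i)) = z² − 6z + 13.
The resulting polynomial has degree 3 and real coefficients as required.

p(z) = z^3 + z^2 -29·z + 91.


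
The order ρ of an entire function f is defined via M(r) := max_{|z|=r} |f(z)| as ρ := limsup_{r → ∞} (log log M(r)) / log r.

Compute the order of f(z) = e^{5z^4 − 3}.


|e^{5z^4 − 3}| = e^{Re(5·z^4) + -3} ≤ e^{5|z|^4 + -3} = e^{5r^4 + -3} on |z| = r, so ρ ≤ 4. Choosing z on |z|=r so that 5·z^4 is real positive (always possible by picking arg z appropriately) gives |f(z)| = e^{5r^4 + -3}, matching the bound. The additive constant -3 does not affect log log M(r) ~ 4·log r. Hence ρ = 4.
Therefore ρ = 4.

Order ρ = 4.


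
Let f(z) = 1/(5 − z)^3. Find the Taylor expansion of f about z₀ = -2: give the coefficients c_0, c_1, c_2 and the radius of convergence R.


Let w = z − z₀, so z = z₀ + w.
Then 5 − z = 5 − (z₀ + w) = (5 − z₀) − w = 7 − w.
f(z) = 1/(7 − w)^3 = (1/(7)^3) · (1 − w/(7))^{−3}.
By the binomial series (1−u)^{−3} = Σ_{n≥0} C(n+2, 2) u^n for |u|<1, with u = w/(7):
  c_n = C(n+2, 2) / (7)^(n+3).
  c_0 = 1/(7)^3 = 1/343.
  c_1 = 3/(7)^4 = 3/2401.
  c_2 = 6/(7)^5 = 6/16807.
The series is valid for |w/d| < 1, i.e. |z − z₀| < |d|.
Radius of convergence: R = |5 − z₀| = |7| = 7 (distance from z₀ to the singularity z = 5).

c_0 = 1/343, c_1 = 3/2401, c_2 = 6/16807; R = 7.


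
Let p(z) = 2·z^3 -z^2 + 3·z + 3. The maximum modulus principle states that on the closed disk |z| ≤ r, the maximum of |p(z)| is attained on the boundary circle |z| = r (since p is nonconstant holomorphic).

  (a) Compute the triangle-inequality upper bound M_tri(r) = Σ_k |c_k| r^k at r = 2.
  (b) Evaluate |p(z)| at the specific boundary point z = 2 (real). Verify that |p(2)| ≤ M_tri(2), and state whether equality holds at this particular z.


Coefficients: c_0 = 3, c_1 = 3, c_2 = -1, c_3 = 2. Radius r = 2.
Part (a). Triangle bound: M_tri(r) = Σ_k |c_k| r^k
  = |3|·2^0 + |3|·2^1 + |-1|·2^2 + |2|·2^3
  = 3 + 6 + 4 + 16 = 29.
This bounds M(r) := max_{|z|=r} |p(z)| from above; equality holds iff all terms c_k z^k can be made to align in phase at a single z on |z|=r.
Part (b). At z = 2 (real, on the circle |z| = r):
  p(2) = (3)·2^0 + (3)·2^1 + (-1)·2^2 + (2)·2^3 = 21.
  |p(2)| = 21.
Check: |p(2)| = 21 ≤ 29 = M_tri(2). ✓ Equality does not hold at z = 2 (the coefficients have mixed signs, so the terms do not all align in phase there).

M_tri(2) = 29; |p(2)| = 21; equality at z=2: no.


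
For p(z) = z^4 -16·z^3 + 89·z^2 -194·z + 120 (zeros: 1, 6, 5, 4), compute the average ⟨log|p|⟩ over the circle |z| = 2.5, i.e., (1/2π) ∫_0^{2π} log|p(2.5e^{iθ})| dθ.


Zeros: 1, 4, 5, 6; r = 2.5.
Inside |z| < r: 1. Outside (|z| ≥ r): 4, 5, 6.
p(0) = 120, so log|p(0)| = log(120) = 4.7875.
Apply Jensen: I(r) = log|p(0)| + Σ_k log(r/|z_k|), summed over zeros inside |z| < r.
  log(r/|z_k|) for z_k = 1: log(2.5/1) = 0.9163
  Outside zeros (4, 5, 6) contribute nothing to the Jensen sum.
Sum over inside zeros: 0.9163.
I(r) = log|p(0)| + (inside sum) = 4.7875 + 0.9163 = 5.7038.
Note: since some zeros are outside |z| ≤ r, the simplified n·log(r) form does NOT apply — only the inside zeros contribute.

I(r) ≈ 5.7038.


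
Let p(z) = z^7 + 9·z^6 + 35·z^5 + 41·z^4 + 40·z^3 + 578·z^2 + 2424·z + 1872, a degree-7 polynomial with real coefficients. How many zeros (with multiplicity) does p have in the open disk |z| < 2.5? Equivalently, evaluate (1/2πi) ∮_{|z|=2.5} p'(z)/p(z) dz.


The zeros of p are: -1, (-3 + 2i), (-3 - 2i), (-3 + 3i), (-3 - 3i), (2 + 2i), (2 - 2i).
Their magnitudes are: 1, 3.606, 3.606, 4.243, 4.243, 2.828, 2.828.
Zeros with |z| < R = 2.5: -1.
Count = 1.
By the argument principle, (1/2πi) ∮_{|z|=R} p'(z)/p(z) dz equals exactly this count.

Number of zeros inside |z| < 2.5: 1.


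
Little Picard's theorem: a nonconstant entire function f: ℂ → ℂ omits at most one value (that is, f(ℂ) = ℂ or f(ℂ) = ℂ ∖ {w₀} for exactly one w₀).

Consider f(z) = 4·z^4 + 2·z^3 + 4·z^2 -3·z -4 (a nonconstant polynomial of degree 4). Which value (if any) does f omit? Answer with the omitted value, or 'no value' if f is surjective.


Little Picard bounds the complement of f(ℂ) to at most one point.
For every w ∈ ℂ, the equation p(z) − w = 0 is a nonconstant polynomial in z and hence has at least one root by the fundamental theorem of algebra. So p is surjective onto ℂ, omitting no value.

Omitted value: no value.


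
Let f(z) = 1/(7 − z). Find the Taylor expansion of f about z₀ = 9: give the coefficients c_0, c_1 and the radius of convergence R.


Let w = z − z₀, so z = z₀ + w.
Then 7 − z = 7 − (z₀ + w) = (7 − z₀) − w = -2 − w.
f(z) = 1/(-2 − w) = (1/(-2)) · 1/(1 − w/(-2)) = Σ_{n≥0} w^n / (-2)^(n+1).
So c_n = 1/(-2)^(n+1):
  c_0 = 1/(-2)^1 = -1/2.
  c_1 = 1/(-2)^2 = 1/4.
The series is valid for |w/d| < 1, i.e. |z − z₀| < |d|.
Radius of convergence: R = |7 − z₀| = |-2| = 2 (distance from z₀ to the singularity z = 7).

c_0 = -1/2, c_1 = 1/4; R = 2.


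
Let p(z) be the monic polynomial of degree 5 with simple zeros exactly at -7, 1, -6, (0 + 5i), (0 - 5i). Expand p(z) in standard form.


The polynomial is p(z) = ∏_{α ∈ S} (z − α), where S = {-7, 1, -6, (0 + 5i), (0 - 5i)}.
Expanding the product yields: p(z) = z^5 + 12·z^4 + 54·z^3 + 258·z^2 + 725·z -1050.
Note conjugate pairs combine to real quadratics: (z − (0+5i))(z − (0−5i)) = z² + 25.
The resulting polynomial has degree 5 and real coefficients as required.

p(z) = z^5 + 12·z^4 + 54·z^3 + 258·z^2 + 725·z -1050.


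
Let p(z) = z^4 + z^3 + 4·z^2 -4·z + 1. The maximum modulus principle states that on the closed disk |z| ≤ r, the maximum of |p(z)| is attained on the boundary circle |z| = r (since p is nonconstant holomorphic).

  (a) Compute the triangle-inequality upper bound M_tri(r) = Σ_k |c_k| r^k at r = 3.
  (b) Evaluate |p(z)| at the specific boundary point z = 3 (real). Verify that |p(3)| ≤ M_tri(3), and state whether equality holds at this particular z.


Coefficients: c_0 = 1, c_1 = -4, c_2 = 4, c_3 = 1, c_4 = 1. Radius r = 3.
Part (a). Triangle bound: M_tri(r) = Σ_k |c_k| r^k
  = |1|·3^0 + |-4|·3^1 + |4|·3^2 + |1|·3^3 + |1|·3^4
  = 1 + 12 + 36 + 27 + 81 = 157.
This bounds M(r) := max_{|z|=r} |p(z)| from above; equality holds iff all terms c_k z^k can be made to align in phase at a single z on |z|=r.
Part (b). At z = 3 (real, on the circle |z| = r):
  p(3) = (1)·3^0 + (-4)·3^1 + (4)·3^2 + (1)·3^3 + (1)·3^4 = 133.
  |p(3)| = 133.
Check: |p(3)| = 133 ≤ 157 = M_tri(3). ✓ Equality does not hold at z = 3 (the coefficients have mixed signs, so the terms do not all align in phase there).

M_tri(3) = 157; |p(3)| = 133; equality at z=3: no.


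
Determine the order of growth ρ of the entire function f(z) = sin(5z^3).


Write sin(w) = (e^{iw} ± e^{−iw})/(2 or 2i), so |sin(w)| ≤ e^{|w|}. With w = 5z^3, |w| ≤ 5r^3 + 0 on |z|=r, giving M(r) ≤ e^{5r^3 + 0} and ρ ≤ 3. For the lower bound, choose z on |z|=r with 5z^3 purely imaginary of modulus 5r^3; then |sin(5z^3)| grows like e^{5r^3}/2, so ρ ≥ 3. Hence ρ = 3.
Therefore ρ = 3.

Order ρ = 3.


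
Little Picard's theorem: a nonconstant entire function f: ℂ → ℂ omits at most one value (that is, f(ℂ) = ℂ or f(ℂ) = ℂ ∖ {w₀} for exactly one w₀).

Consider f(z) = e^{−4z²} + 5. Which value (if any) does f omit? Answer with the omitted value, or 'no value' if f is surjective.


Little Picard bounds the complement of f(ℂ) to at most one point.
The exponent g(z) = −4z² is a nonconstant polynomial, hence surjective onto ℂ. So e^{g(z)} takes every value in {e^w : w ∈ ℂ} = ℂ ∖ {0}. Adding 5 shifts the range to ℂ ∖ {5}. f omits exactly 5.

Omitted value: 5.


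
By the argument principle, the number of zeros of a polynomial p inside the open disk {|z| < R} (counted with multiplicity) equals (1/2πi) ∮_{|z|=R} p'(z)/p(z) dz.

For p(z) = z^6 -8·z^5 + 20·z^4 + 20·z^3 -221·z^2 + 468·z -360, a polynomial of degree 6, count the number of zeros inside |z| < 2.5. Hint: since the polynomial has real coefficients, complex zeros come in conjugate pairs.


The zeros of p are: -3, 3, (2 + 2i), (2 - 2i), (2 + 1i), (2 - 1i).
Their magnitudes are: 3, 3, 2.828, 2.828, 2.236, 2.236.
Zeros with |z| < R = 2.5: (2 + 1i), (2 - 1i).
Count = 2.
By the argument principle, (1/2πi) ∮_{|z|=R} p'(z)/p(z) dz equals exactly this count.

Number of zeros inside |z| < 2.5: 2.


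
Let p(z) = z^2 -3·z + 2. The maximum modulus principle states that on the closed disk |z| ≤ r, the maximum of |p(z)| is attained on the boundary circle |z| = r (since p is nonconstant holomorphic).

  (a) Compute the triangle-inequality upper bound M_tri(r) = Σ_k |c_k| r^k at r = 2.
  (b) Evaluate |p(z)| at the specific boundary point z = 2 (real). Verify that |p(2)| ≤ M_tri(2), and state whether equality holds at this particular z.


Coefficients: c_0 = 2, c_1 = -3, c_2 = 1. Radius r = 2.
Part (a). Triangle bound: M_tri(r) = Σ_k |c_k| r^k
  = |2|·2^0 + |-3|·2^1 + |1|·2^2
  = 2 + 6 + 4 = 12.
This bounds M(r) := max_{|z|=r} |p(z)| from above; equality holds iff all terms c_k z^k can be made to align in phase at a single z on |z|=r.
Part (b). At z = 2 (real, on the circle |z| = r):
  p(2) = (2)·2^0 + (-3)·2^1 + (1)·2^2 = 0.
  |p(2)| = 0.
Check: |p(2)| = 0 ≤ 12 = M_tri(2). ✓ Equality does not hold at z = 2 (the coefficients have mixed signs, so the terms do not all align in phase there).

M_tri(2) = 12; |p(2)| = 0; equality at z=2: no.


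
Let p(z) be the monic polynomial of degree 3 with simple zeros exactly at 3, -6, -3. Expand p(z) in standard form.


The polynomial is p(z) = ∏_{α ∈ S} (z − α), where S = {3, -6, -3}.
Expanding the product yields: p(z) = z^3 + 6·z^2 -9·z -54.
The resulting polynomial has degree 3 and real coefficients as required.

p(z) = z^3 + 6·z^2 -9·z -54.


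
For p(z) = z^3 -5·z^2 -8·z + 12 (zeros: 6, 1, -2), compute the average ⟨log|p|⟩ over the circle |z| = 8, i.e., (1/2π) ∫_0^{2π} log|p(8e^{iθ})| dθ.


Zeros: -2, 1, 6; r = 8.
Inside |z| < r: -2, 1, 6. Outside (|z| ≥ r): ∅.
p(0) = 12, so log|p(0)| = log(12) = 2.4849.
Apply Jensen: I(r) = log|p(0)| + Σ_k log(r/|z_k|), summed over zeros inside |z| < r.
  log(r/|z_k|) for z_k = 6: log(8/6) = 0.2877
  log(r/|z_k|) for z_k = 1: log(8/1) = 2.0794
  log(r/|z_k|) for z_k = -2: log(8/2) = 1.3863
Sum over inside zeros: 3.7534.
I(r) = log|p(0)| + (inside sum) = 2.4849 + 3.7534 = 6.2383.
Closed form (all zeros inside, monic): I(r) = n·log(r) = 3·log(8) = 6.2383. ✓

I(r) ≈ 6.2383.


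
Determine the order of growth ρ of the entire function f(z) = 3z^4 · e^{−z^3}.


M(r) = max_{|z|=r} |3|·|z|^4·|e^{−z^3}| = 3·r^4 · e^{1r^3} (the factors attain their maxima compatibly on |z|=r). Then log M(r) = log 3 + 4·log r + 1r^3, dominated by the last term, so log log M(r) ~ 3·log r. The polynomial factor 3z^4 contributes only a log r term and does not affect the order. ρ = 3.
Therefore ρ = 3.

Order ρ = 3.


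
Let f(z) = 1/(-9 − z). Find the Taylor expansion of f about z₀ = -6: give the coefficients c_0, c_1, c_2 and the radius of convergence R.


Let w = z − z₀, so z = z₀ + w.
Then -9 − z = -9 − (z₀ + w) = (-9 − z₀) − w = -3 − w.
f(z) = 1/(-3 − w) = (1/(-3)) · 1/(1 − w/(-3)) = Σ_{n≥0} w^n / (-3)^(n+1).
So c_n = 1/(-3)^(n+1):
  c_0 = 1/(-3)^1 = -1/3.
  c_1 = 1/(-3)^2 = 1/9.
  c_2 = 1/(-3)^3 = -1/27.
The series is valid for |w/d| < 1, i.e. |z − z₀| < |d|.
Radius of convergence: R = |-9 − z₀| = |-3| = 3 (distance from z₀ to the singularity z = -9).

c_0 = -1/3, c_1 = 1/9, c_2 = -1/27; R = 3.


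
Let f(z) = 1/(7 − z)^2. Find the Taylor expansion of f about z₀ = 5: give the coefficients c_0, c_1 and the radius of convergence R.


Let w = z − z₀, so z = z₀ + w.
Then 7 − z = 7 − (z₀ + w) = (7 − z₀) − w = 2 − w.
f(z) = 1/(2 − w)^2 = (1/(2)^2) · (1 − w/(2))^{−2}.
By the binomial series (1−u)^{−2} = Σ_{n≥0} C(n+1, 1) u^n for |u|<1, with u = w/(2):
  c_n = C(n+1, 1) / (2)^(n+2).
  c_0 = 1/(2)^2 = 1/4.
  c_1 = 2/(2)^3 = 1/4.
The series is valid for |w/d| < 1, i.e. |z − z₀| < |d|.
Radius of convergence: R = |7 − z₀| = |2| = 2 (distance from z₀ to the singularity z = 7).

c_0 = 1/4, c_1 = 1/4; R = 2.


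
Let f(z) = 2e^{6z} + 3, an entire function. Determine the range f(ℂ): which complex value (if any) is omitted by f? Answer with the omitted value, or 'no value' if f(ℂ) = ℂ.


Little Picard bounds the complement of f(ℂ) to at most one point.
e^{6z} is never zero on ℂ, so 2·e^{6z} takes every value in ℂ ∖ {0}. Adding 3 shifts the range to ℂ ∖ {3}. Thus f omits exactly the value 3.

Omitted value: 3.


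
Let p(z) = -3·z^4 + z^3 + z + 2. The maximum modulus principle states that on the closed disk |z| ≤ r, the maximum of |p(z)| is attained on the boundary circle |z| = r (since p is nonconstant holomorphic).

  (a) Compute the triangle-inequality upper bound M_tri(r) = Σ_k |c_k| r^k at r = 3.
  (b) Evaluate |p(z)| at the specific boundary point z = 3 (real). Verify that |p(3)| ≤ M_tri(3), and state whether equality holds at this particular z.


Coefficients: c_0 = 2, c_1 = 1, c_2 = 0, c_3 = 1, c_4 = -3. Radius r = 3.
Part (a). Triangle bound: M_tri(r) = Σ_k |c_k| r^k
  = |2|·3^0 + |1|·3^1 + |0|·3^2 + |1|·3^3 + |-3|·3^4
  = 2 + 3 + 0 + 27 + 243 = 275.
This bounds M(r) := max_{|z|=r} |p(z)| from above; equality holds iff all terms c_k z^k can be made to align in phase at a single z on |z|=r.
Part (b). At z = 3 (real, on the circle |z| = r):
  p(3) = (2)·3^0 + (1)·3^1 + (0)·3^2 + (1)·3^3 + (-3)·3^4 = -211.
  |p(3)| = 211.
Check: |p(3)| = 211 ≤ 275 = M_tri(3). ✓ Equality does not hold at z = 3 (the coefficients have mixed signs, so the terms do not all align in phase there).

M_tri(3) = 275; |p(3)| = 211; equality at z=3: no.


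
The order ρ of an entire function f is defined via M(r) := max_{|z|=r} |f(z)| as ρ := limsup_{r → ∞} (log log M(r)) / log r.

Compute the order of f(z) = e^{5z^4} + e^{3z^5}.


Each summand is entire of order 4 and 5 respectively (as in the single-exponential case). The order of a sum is at most the max of the orders, so ρ ≤ 5. For the lower bound: on |z|=r choose arg z so that 3z^5 is real positive; then |e^{3z^5}| = e^{3r^5} while |e^{5z^4}| ≤ e^{5r^4} = o(e^{3r^5}). So |f| ≥ e^{3r^5}(1 − o(1)) and ρ ≥ 5. Hence ρ = max(4, 5) = 5.
Therefore ρ = 5.

Order ρ = 5.


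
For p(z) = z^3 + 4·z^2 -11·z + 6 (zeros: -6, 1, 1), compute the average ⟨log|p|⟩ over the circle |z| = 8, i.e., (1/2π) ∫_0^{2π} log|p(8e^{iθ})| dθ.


Zeros: -6, 1, 1; r = 8.
Inside |z| < r: -6, 1, 1. Outside (|z| ≥ r): ∅.
p(0) = 6, so log|p(0)| = log(6) = 1.7918.
Apply Jensen: I(r) = log|p(0)| + Σ_k log(r/|z_k|), summed over zeros inside |z| < r.
  log(r/|z_k|) for z_k = -6: log(8/6) = 0.2877
  log(r/|z_k|) for z_k = 1: log(8/1) = 2.0794
  log(r/|z_k|) for z_k = 1: log(8/1) = 2.0794
Sum over inside zeros: 4.4466.
I(r) = log|p(0)| + (inside sum) = 1.7918 + 4.4466 = 6.2383.
Closed form (all zeros inside, monic): I(r) = n·log(r) = 3·log(8) = 6.2383. ✓

I(r) ≈ 6.2383.


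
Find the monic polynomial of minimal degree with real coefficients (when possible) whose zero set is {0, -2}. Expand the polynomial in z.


The polynomial is p(z) = ∏_{α ∈ S} (z − α), where S = {0, -2}.
Expanding the product yields: p(z) = z^2 + 2·z.
The resulting polynomial has degree 2 and real coefficients as required.

p(z) = z^2 + 2·z.


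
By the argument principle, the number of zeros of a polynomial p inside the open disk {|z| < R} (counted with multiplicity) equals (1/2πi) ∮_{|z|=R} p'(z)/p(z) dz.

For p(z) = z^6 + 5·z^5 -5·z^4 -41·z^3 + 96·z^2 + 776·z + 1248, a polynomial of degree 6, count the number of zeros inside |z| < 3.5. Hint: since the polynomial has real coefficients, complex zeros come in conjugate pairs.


The zeros of p are: (3 + 2i), (3 - 2i), -4, -3, (-2 + 2i), (-2 - 2i).
Their magnitudes are: 3.606, 3.606, 4, 3, 2.828, 2.828.
Zeros with |z| < R = 3.5: -3, (-2 + 2i), (-2 - 2i).
Count = 3.
By the argument principle, (1/2πi) ∮_{|z|=R} p'(z)/p(z) dz equals exactly this count.

Number of zeros inside |z| < 3.5: 3.


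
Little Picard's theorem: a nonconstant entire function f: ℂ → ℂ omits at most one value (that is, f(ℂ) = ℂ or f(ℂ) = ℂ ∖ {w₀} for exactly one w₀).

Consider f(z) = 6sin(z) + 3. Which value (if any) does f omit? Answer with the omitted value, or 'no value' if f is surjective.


Little Picard bounds the complement of f(ℂ) to at most one point.
sin is entire and surjective onto ℂ: for every w ∈ ℂ, sin(ζ) = w has a solution ζ ∈ ℂ (e.g., via the complex inverse arcsin). With ζ = z this gives z = ζ/(1). Then 6·sin(z) takes every value in 6·ℂ = ℂ, and adding 3 is a bijection of ℂ. So f is surjective and omits no value. (Note: only on the real line is sin bounded by [−1, 1].)

Omitted value: no value.


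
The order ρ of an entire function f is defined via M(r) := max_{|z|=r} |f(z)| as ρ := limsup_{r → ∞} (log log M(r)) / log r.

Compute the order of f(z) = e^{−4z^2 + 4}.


|e^{−4z^2 + 4}| = e^{Re(-4·z^2) + 4} ≤ e^{4|z|^2 + 4} = e^{4r^2 + 4} on |z| = r, so ρ ≤ 2. Choosing z on |z|=r so that -4·z^2 is real positive (always possible by picking arg z appropriately) gives |f(z)| = e^{4r^2 + 4}, matching the bound. The additive constant 4 does not affect log log M(r) ~ 2·log r. Hence ρ = 2.
Therefore ρ = 2.

Order ρ = 2.


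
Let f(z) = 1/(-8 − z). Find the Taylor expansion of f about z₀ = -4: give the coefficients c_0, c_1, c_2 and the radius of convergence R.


Let w = z − z₀, so z = z₀ + w.
Then -8 − z = -8 − (z₀ + w) = (-8 − z₀) − w = -4 − w.
f(z) = 1/(-4 − w) = (1/(-4)) · 1/(1 − w/(-4)) = Σ_{n≥0} w^n / (-4)^(n+1).
So c_n = 1/(-4)^(n+1):
  c_0 = 1/(-4)^1 = -1/4.
  c_1 = 1/(-4)^2 = 1/16.
  c_2 = 1/(-4)^3 = -1/64.
The series is valid for |w/d| < 1, i.e. |z − z₀| < |d|.
Radius of convergence: R = |-8 − z₀| = |-4| = 4 (distance from z₀ to the singularity z = -8).

c_0 = -1/4, c_1 = 1/16, c_2 = -1/64; R = 4.


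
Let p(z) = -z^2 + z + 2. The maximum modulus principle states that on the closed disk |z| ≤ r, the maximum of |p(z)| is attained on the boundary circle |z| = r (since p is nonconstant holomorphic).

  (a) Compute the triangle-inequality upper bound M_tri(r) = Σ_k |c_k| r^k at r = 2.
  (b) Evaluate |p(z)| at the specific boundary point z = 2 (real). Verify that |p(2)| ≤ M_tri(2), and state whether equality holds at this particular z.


Coefficients: c_0 = 2, c_1 = 1, c_2 = -1. Radius r = 2.
Part (a). Triangle bound: M_tri(r) = Σ_k |c_k| r^k
  = |2|·2^0 + |1|·2^1 + |-1|·2^2
  = 2 + 2 + 4 = 8.
This bounds M(r) := max_{|z|=r} |p(z)| from above; equality holds iff all terms c_k z^k can be made to align in phase at a single z on |z|=r.
Part (b). At z = 2 (real, on the circle |z| = r):
  p(2) = (2)·2^0 + (1)·2^1 + (-1)·2^2 = 0.
  |p(2)| = 0.
Check: |p(2)| = 0 ≤ 8 = M_tri(2). ✓ Equality does not hold at z = 2 (the coefficients have mixed signs, so the terms do not all align in phase there).

M_tri(2) = 8; |p(2)| = 0; equality at z=2: no.


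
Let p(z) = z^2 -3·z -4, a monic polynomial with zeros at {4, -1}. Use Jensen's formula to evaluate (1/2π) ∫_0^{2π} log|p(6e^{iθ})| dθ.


Zeros: -1, 4; r = 6.
Inside |z| < r: -1, 4. Outside (|z| ≥ r): ∅.
p(0) = -4, so log|p(0)| = log(4) = 1.3863.
Apply Jensen: I(r) = log|p(0)| + Σ_k log(r/|z_k|), summed over zeros inside |z| < r.
  log(r/|z_k|) for z_k = 4: log(6/4) = 0.4055
  log(r/|z_k|) for z_k = -1: log(6/1) = 1.7918
Sum over inside zeros: 2.1972.
I(r) = log|p(0)| + (inside sum) = 1.3863 + 2.1972 = 3.5835.
Closed form (all zeros inside, monic): I(r) = n·log(r) = 2·log(6) = 3.5835. ✓

I(r) ≈ 3.5835.


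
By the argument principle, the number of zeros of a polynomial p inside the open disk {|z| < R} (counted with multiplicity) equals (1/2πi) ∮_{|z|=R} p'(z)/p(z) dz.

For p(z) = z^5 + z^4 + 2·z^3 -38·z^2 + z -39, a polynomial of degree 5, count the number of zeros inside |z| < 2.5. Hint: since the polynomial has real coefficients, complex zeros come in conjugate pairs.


The zeros of p are: (-2 + 3i), (-2 - 3i), (0 + 1i), (0 - 1i), 3.
Their magnitudes are: 3.606, 3.606, 1, 1, 3.
Zeros with |z| < R = 2.5: (0 + 1i), (0 - 1i).
Count = 2.
By the argument principle, (1/2πi) ∮_{|z|=R} p'(z)/p(z) dz equals exactly this count.

Number of zeros inside |z| < 2.5: 2.


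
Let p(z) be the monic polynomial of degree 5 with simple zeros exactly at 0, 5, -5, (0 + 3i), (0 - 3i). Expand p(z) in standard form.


The polynomial is p(z) = ∏_{α ∈ S} (z − α), where S = {0, 5, -5, (0 + 3i), (0 - 3i)}.
Expanding the product yields: p(z) = z^5 -16·z^3 -225·z.
Note conjugate pairs combine to real quadratics: (z − (0+3i))(z − (0−3i)) = z² + 9.
The resulting polynomial has degree 5 and real coefficients as required.

p(z) = z^5 -16·z^3 -225·z.


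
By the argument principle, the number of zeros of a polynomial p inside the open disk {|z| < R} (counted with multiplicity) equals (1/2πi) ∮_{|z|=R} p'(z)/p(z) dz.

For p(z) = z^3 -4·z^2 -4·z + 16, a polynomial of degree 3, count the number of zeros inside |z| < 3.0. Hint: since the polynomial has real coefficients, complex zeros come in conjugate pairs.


The zeros of p are: 2, 4, -2.
Their magnitudes are: 2, 4, 2.
Zeros with |z| < R = 3.0: 2, -2.
Count = 2.
By the argument principle, (1/2πi) ∮_{|z|=R} p'(z)/p(z) dz equals exactly this count.

Number of zeros inside |z| < 3.0: 2.


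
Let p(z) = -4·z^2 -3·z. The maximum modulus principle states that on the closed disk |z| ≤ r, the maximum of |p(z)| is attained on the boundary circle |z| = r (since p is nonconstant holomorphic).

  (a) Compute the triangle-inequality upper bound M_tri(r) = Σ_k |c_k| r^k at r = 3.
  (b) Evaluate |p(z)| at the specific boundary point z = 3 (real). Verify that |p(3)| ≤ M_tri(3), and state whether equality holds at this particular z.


Coefficients: c_0 = 0, c_1 = -3, c_2 = -4. Radius r = 3.
Part (a). Triangle bound: M_tri(r) = Σ_k |c_k| r^k
  = |0|·3^0 + |-3|·3^1 + |-4|·3^2
  = 0 + 9 + 36 = 45.
This bounds M(r) := max_{|z|=r} |p(z)| from above; equality holds iff all terms c_k z^k can be made to align in phase at a single z on |z|=r.
Part (b). At z = 3 (real, on the circle |z| = r):
  p(3) = (0)·3^0 + (-3)·3^1 + (-4)·3^2 = -45.
  |p(3)| = 45.
Since all nonzero coefficients share the same sign, |p(3)| = 45 = M_tri(3); the triangle bound is attained at z = 3, so in fact M(r) = 45.

M_tri(3) = 45; |p(3)| = 45; equality at z=3: yes.


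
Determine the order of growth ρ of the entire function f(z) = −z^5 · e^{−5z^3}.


M(r) = max_{|z|=r} |-1|·|z|^5·|e^{−5z^3}| = 1·r^5 · e^{5r^3} (the factors attain their maxima compatibly on |z|=r). Then log M(r) = log 1 + 5·log r + 5r^3, dominated by the last term, so log log M(r) ~ 3·log r. The polynomial factor -1z^5 contributes only a log r term and does not affect the order. ρ = 3.
Therefore ρ = 3.

Order ρ = 3.


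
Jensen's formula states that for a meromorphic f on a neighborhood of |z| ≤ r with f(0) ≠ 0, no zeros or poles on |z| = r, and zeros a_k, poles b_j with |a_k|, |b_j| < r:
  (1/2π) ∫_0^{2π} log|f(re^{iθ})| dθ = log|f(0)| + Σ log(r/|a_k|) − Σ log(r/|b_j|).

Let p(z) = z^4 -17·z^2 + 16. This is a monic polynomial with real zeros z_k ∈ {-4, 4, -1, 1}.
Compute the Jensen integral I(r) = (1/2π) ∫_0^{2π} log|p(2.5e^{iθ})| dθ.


Zeros: -4, -1, 1, 4; r = 2.5.
Inside |z| < r: -1, 1. Outside (|z| ≥ r): -4, 4.
p(0) = 16, so log|p(0)| = log(16) = 2.7726.
Apply Jensen: I(r) = log|p(0)| + Σ_k log(r/|z_k|), summed over zeros inside |z| < r.
  log(r/|z_k|) for z_k = -1: log(2.5/1) = 0.9163
  log(r/|z_k|) for z_k = 1: log(2.5/1) = 0.9163
  Outside zeros (-4, 4) contribute nothing to the Jensen sum.
Sum over inside zeros: 1.8326.
I(r) = log|p(0)| + (inside sum) = 2.7726 + 1.8326 = 4.6052.
Note: since some zeros are outside |z| ≤ r, the simplified n·log(r) form does NOT apply — only the inside zeros contribute.

I(r) ≈ 4.6052.


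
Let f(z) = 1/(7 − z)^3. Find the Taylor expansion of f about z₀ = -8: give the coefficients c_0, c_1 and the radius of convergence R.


Let w = z − z₀, so z = z₀ + w.
Then 7 − z = 7 − (z₀ + w) = (7 − z₀) − w = 15 − w.
f(z) = 1/(15 − w)^3 = (1/(15)^3) · (1 − w/(15))^{−3}.
By the binomial series (1−u)^{−3} = Σ_{n≥0} C(n+2, 2) u^n for |u|<1, with u = w/(15):
  c_n = C(n+2, 2) / (15)^(n+3).
  c_0 = 1/(15)^3 = 1/3375.
  c_1 = 3/(15)^4 = 1/16875.
The series is valid for |w/d| < 1, i.e. |z − z₀| < |d|.
Radius of convergence: R = |7 − z₀| = |15| = 15 (distance from z₀ to the singularity z = 7).

c_0 = 1/3375, c_1 = 1/16875; R = 15.


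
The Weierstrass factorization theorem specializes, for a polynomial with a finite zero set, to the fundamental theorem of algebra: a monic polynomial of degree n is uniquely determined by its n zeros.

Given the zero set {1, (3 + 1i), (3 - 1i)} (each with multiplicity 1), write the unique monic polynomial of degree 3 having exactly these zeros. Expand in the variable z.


The polynomial is p(z) = ∏_{α ∈ S} (z − α), where S = {1, (3 + 1i), (3 - 1i)}.
Expanding the product yields: p(z) = z^3 -7·z^2 + 16·z -10.
Note conjugate pairs combine to real quadratics: (z − (3+1i))(z − (3−1i)) = z² − 6z + 10.
The resulting polynomial has degree 3 and real coefficients as required.

p(z) = z^3 -7·z^2 + 16·z -10.
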